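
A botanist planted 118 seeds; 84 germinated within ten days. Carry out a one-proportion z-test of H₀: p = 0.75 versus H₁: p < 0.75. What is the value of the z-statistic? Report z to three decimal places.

z = -0.957

The sample proportion is 84/118 = 0.71186.
Under H₀, SE = √(p₀(1−p₀)/n) = √(0.75·0.25/118) = √0.001588983 = 0.039862.
z = (0.71186 − 0.75)/0.039862 = -0.03814/0.039862 = -0.957.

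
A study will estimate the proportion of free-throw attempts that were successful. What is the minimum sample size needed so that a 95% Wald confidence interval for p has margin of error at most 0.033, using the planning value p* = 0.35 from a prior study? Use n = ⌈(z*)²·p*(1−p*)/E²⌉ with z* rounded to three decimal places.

The 95% critical value is z* = 1.960.
p*(1−p*) = 0.35·0.65 = 0.2275.
(z*)²·p*(1−p*)/E² = 3.841600·0.2275/0.001089 = 802.538.
⌈802.538⌉ = 803.

n = 803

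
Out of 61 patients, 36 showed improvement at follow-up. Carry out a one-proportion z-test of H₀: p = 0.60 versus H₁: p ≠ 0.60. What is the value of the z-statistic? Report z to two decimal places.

z = -0.16

The sample proportion is 36/61 = 0.59016.
Null standard error: √(0.60·0.40/61) = √0.003934426 = 0.062725.
z = (0.59016 − 0.60)/0.062725 = -0.00984/0.062725 = -0.16.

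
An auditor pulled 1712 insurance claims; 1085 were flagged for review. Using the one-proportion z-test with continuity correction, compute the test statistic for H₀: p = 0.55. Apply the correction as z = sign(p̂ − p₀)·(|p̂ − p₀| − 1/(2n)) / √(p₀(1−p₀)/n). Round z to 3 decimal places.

z = 6.942

The sample proportion is 1085/1712 = 0.63376. p̂ − p₀ = 0.083762.
Continuity correction 1/(2n) = 1/3424 = 0.000292.
Corrected numerator: |0.083762| − 0.000292 = 0.083470.
Null standard error: √(0.55·0.45/1712) = √0.000144568 = 0.012024.
z = +0.083470/0.012024 = 6.942.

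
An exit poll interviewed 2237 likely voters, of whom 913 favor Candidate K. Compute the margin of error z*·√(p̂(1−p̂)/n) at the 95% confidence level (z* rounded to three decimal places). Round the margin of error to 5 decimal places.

With x = 913 successes in n = 2237, p̂ = 0.40814.
Standard error of p̂: √(0.241561/2237) = √0.000107984 = 0.010392.
The 95% critical value is z* = 1.960.
ME = 1.960·0.010392 = 0.02037.

ME = 0.02037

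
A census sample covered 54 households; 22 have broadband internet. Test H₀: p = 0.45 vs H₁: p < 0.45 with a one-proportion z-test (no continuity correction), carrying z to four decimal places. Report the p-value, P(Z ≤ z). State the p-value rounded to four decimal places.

p̂ = 22/54 = 0.40741.
Null standard error: √(0.45·0.55/54) = √0.004583333 = 0.067700.
z = (p̂ − p₀)/SE = (22/54 − 0.45)/0.067700 ≈ -0.6291.
From the standard normal, P(Z ≤ z) = 0.2646.

p-value = 0.2646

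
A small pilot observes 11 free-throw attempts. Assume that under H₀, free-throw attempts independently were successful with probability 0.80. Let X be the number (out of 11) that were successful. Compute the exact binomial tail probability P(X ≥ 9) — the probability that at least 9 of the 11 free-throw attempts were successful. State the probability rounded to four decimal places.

P = 0.6174

X is binomial with n = 11 and p = 0.80.
P(X ≥ 9) = C(11,9)·0.80^9·0.20^2 + C(11,10)·0.80^10·0.20^1 + C(11,11)·0.80^11·0.20^0.
= 0.295279 + 0.236223 + 0.085899 = 0.6174.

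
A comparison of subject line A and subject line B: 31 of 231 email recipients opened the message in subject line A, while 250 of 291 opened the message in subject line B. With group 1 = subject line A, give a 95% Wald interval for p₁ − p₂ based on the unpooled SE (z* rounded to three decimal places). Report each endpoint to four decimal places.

(-0.7843, -0.6655)

p̂₁ = 0.13420, p̂₂ = 0.85911, so the observed difference is -0.72491.
SE = √(0.000502986 + 0.000415954) = √0.000918940 = 0.030314.
z* = 1.960 at the 95% level. Margin = 1.960·0.030314 = 0.05942.
Interval: -0.72491 ± 0.05942 → (-0.7843, -0.6655).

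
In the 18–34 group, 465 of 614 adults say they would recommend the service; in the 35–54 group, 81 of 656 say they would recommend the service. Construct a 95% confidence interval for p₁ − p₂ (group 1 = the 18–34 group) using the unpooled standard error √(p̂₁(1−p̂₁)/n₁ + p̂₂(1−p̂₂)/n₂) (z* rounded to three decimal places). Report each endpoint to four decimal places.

(0.5916, 0.6761)

p̂₁ = 0.75733, p̂₂ = 0.12348, so the observed difference is 0.63385.
SE = √(0.000299319 + 0.000164984) = √0.000464303 = 0.021548.
For 95% confidence, z* = 1.960. Margin = 1.960·0.021548 = 0.04223.
So the interval runs from 0.5916 to 0.6761.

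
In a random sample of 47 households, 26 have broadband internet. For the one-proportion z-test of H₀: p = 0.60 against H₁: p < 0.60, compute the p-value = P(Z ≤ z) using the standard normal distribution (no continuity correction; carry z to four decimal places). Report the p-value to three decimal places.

Sample proportion p̂ = 26/47 = 0.55319.
Under H₀, SE = √(p₀(1−p₀)/n) = √(0.60·0.40/47) = √0.005106383 = 0.071459.
Test statistic (full precision, shown to 4 dp): z = (26/47 − 0.60)/SE₀ ≈ -0.6550.
From the standard normal, P(Z ≤ z) = 0.256.

p-value = 0.256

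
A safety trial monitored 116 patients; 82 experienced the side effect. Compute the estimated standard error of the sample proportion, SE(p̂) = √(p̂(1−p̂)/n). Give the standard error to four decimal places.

The sample proportion is 82/116 = 0.70690.
p̂(1−p̂) = 0.70690·0.29310 = 0.207192.
SE = √(0.207192/116) = 0.0423.

SE = 0.0423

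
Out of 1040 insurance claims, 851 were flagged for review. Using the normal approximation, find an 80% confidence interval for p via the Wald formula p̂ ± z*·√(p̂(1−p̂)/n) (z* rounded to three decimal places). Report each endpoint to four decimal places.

Sample proportion p̂ = 851/1040 = 0.81827.
SE(p̂) = √(0.81827·0.18173/1040) = 0.011958.
The 80% critical value is z* = 1.282.
Margin of error: 1.282 × 0.011958 = 0.01533.
CI: 0.81827 ± 0.01533 = (0.8029, 0.8336).

(0.8029, 0.8336)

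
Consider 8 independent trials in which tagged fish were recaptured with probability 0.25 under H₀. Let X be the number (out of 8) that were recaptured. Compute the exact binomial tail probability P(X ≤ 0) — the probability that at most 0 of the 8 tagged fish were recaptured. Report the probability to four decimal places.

X ~ Binomial(n=8, p=0.25).
P(X ≤ 0) = C(8,0)·0.25^0·0.75^8.
= 0.100113 = 0.1001.

P = 0.1001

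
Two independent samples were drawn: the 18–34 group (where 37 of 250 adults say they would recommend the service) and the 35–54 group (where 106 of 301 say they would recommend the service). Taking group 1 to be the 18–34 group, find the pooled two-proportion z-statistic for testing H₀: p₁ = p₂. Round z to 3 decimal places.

Sample proportions: p̂₁ = 37/250 = 0.14800 and p̂₂ = 106/301 = 0.35216.
Pooling: p̂ = 143/551 = 0.25953.
Pooled SE = √[0.1921733·0.00732226] ≈ 0.037512.
z = -0.20416/0.037512 = -5.443.

z = -5.443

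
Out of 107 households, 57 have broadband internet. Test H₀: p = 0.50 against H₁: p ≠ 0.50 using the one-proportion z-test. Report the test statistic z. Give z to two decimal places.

z = 0.68

With x = 57 successes in n = 107, p̂ = 0.53271.
Under H₀, SE = √(p₀(1−p₀)/n) = √(0.50·0.50/107) = √0.002336449 = 0.048337.
z = (0.53271 − 0.50)/0.048337 = 0.03271/0.048337 = 0.68.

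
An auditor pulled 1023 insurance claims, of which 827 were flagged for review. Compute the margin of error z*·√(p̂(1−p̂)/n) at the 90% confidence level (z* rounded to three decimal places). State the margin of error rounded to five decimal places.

ME = 0.02024

Sample proportion p̂ = 827/1023 = 0.80841.
SE = √(p̂(1−p̂)/n) = √(0.154885/1023) = 0.012305.
For 90% confidence, z* = 1.645.
Margin of error = z*·SE = 1.645 × 0.012305 = 0.02024.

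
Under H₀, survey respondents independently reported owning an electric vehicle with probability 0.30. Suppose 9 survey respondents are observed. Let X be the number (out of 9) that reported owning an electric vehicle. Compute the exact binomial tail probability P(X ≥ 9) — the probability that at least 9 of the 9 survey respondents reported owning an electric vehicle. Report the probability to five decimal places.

P = 0.00002

X ~ Binomial(n=9, p=0.30).
P(X ≥ 9) = C(9,9)·0.30^9·0.70^0.
= 0.000020 = 0.00002.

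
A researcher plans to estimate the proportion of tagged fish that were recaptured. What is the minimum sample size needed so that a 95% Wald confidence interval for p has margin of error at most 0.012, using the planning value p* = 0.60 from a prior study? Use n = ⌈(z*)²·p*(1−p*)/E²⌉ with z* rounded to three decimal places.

z* = 1.960 at the 95% level.
p*(1−p*) = 0.60·0.40 = 0.2400.
Required n before rounding: 3.841600 × 0.2400 / 0.012² = 6402.667.
⌈6402.667⌉ = 6403.

n = 6403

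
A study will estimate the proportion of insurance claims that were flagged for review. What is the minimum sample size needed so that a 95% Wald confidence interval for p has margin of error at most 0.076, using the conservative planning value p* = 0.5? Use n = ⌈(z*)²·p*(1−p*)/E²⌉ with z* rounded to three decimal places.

n = 167

z* = 1.960 at the 95% level.
p*(1−p*) = 0.50·0.50 = 0.2500.
Required n before rounding: 3.841600 × 0.2500 / 0.076² = 166.274.
⌈166.274⌉ = 167.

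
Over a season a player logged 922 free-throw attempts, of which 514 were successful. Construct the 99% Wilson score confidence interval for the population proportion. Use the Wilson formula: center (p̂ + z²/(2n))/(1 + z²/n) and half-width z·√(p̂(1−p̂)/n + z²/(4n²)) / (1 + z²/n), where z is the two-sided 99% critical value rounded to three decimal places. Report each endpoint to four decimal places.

(0.5151, 0.5991)

p̂ = 514/922 = 0.55748; z = 2.576, so z² = 6.635776.
1 + z²/n = 1.007197.
Center = (0.55748 + 0.003599)/1.007197 = 0.55707.
Radicand: p̂(1−p̂)/n + z²/(4n²) = 0.000267566 + 0.000001952 = 0.000269518.
Half-width = z·√(radicand)/denom = 2.576·0.016417/1.007197 = 0.04199.
Interval: 0.55707 ± 0.04199 → (0.5151, 0.5991).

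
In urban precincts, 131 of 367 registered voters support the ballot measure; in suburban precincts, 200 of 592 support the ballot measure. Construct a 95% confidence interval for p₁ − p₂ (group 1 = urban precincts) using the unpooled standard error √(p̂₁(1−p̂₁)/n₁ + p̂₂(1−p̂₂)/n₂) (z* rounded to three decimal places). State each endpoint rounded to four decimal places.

p̂₁ = 0.35695, p̂₂ = 0.33784, so the observed difference is 0.01911.
SE = √(0.000625439 + 0.000377877) = √0.001003316 = 0.031675.
The 95% critical value is z* = 1.960. Margin = 1.960·0.031675 = 0.06208.
Interval: 0.01911 ± 0.06208 → (-0.0430, 0.0812).

(-0.0430, 0.0812)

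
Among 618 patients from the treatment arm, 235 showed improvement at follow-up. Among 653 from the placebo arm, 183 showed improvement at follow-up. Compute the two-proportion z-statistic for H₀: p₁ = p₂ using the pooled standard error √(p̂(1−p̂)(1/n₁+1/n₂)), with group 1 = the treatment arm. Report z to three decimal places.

z = 3.793

Sample proportions: p̂₁ = 235/618 = 0.38026 and p̂₂ = 183/653 = 0.28025.
Pooled p̂ = (235+183)/(618+653) = 418/1271 = 0.32887.
Pooled SE = √[0.2207162·0.00314952] ≈ 0.026366.
z = 0.10001/0.026366 = 3.793.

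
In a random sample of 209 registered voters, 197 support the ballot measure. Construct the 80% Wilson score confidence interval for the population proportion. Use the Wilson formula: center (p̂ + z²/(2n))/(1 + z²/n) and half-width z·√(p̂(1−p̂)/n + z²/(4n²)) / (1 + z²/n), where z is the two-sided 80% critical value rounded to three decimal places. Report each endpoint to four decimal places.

(0.9183, 0.9600)

p̂ = 197/209 = 0.94258; z = 1.282, so z² = 1.643524.
1 + z²/n = 1.007864.
Center = (0.94258 + 0.003932)/1.007864 = 0.93913.
Radicand: p̂(1−p̂)/n + z²/(4n²) = 0.000258946 + 0.000009406 = 0.000268352.
Half-width = 1.282·√0.000268352/1.007864 = 0.02084.
So the interval runs from 0.9183 to 0.9600.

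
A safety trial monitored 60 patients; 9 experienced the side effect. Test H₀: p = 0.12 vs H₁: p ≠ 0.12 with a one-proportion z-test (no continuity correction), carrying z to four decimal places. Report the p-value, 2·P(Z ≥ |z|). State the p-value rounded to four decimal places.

p-value = 0.4745

With x = 9 successes in n = 60, p̂ = 0.15000.
Null standard error: √(0.12·0.88/60) = √0.001760000 = 0.041952.
z = (p̂ − p₀)/SE = (9/60 − 0.12)/0.041952 ≈ 0.7151.
From the standard normal, 2·P(Z ≥ |z|) = 0.4745.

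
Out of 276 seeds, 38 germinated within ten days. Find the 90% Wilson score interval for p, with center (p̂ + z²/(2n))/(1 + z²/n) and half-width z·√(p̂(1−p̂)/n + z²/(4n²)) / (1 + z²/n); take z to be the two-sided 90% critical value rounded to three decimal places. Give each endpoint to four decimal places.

p̂ = 38/276 = 0.13768; z = 1.645, so z² = 2.706025.
1 + z²/n = 1.009804.
Adjusted center: (0.13768 + z²/(2n))/1.009804 = 0.14120.
Radicand: p̂(1−p̂)/n + z²/(4n²) = 0.000430163 + 0.000008881 = 0.000439044.
Half-width = z·√(radicand)/denom = 1.645·0.020953/1.009804 = 0.03413.
So the interval runs from 0.1071 to 0.1753.

(0.1071, 0.1753)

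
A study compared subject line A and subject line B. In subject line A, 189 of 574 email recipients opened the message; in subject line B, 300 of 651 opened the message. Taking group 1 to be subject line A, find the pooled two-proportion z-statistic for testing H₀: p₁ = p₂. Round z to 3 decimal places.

p̂₁ = 189/574 = 0.32927, p̂₂ = 300/651 = 0.46083.
Pooling: p̂ = 489/1225 = 0.39918.
Pooled SE = √[0.2398361·0.00327826] ≈ 0.028040.
z = (p̂₁ − p̂₂)/SE = (0.32927 − 0.46083)/0.028040 = -0.13156/0.028040 = -4.692.

z = -4.692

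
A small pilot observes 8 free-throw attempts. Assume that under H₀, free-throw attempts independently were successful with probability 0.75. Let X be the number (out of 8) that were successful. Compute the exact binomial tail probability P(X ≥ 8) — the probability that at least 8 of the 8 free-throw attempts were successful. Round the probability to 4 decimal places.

X ~ Binomial(n=8, p=0.75).
P(X ≥ 8) = C(8,8)·0.75^8·0.25^0.
= 0.100113 = 0.1001.

P = 0.1001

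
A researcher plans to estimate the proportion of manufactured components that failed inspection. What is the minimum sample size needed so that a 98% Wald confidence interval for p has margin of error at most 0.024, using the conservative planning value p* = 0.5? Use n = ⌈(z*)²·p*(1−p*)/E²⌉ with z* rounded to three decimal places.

For 98% confidence, z* = 2.326.
p*(1−p*) = 0.2500.
Required n before rounding: 5.410276 × 0.2500 / 0.024² = 2348.210.
⌈2348.210⌉ = 2349.

n = 2349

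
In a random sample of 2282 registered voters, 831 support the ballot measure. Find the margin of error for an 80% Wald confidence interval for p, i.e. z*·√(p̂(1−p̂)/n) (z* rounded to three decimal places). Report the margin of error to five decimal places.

p̂ = 831/2282 = 0.36415.
Standard error of p̂: √(0.231546/2282) = √0.000101466 = 0.010073.
The 80% critical value is z* = 1.282.
Margin of error = z*·SE = 1.282 × 0.010073 = 0.01291.

ME = 0.01291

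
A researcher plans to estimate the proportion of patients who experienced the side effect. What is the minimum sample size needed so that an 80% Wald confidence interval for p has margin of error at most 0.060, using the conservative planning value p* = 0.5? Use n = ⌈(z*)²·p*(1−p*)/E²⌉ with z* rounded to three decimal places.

The 80% critical value is z* = 1.282.
p*(1−p*) = 0.2500.
Required n before rounding: 1.643524 × 0.2500 / 0.060² = 114.134.
⌈114.134⌉ = 115.

n = 115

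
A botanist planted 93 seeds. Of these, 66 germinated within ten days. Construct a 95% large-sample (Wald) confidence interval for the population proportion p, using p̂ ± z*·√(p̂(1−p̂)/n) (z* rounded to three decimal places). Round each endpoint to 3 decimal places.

(0.617, 0.802)

p̂ = 66/93 = 0.70968.
SE = √(p̂(1−p̂)/n) = √(0.206035/93) = 0.047068.
z* = 1.960 at the 95% level.
Margin of error: 1.960 × 0.047068 = 0.09225.
Interval: 0.70968 ± 0.09225 → (0.617, 0.802).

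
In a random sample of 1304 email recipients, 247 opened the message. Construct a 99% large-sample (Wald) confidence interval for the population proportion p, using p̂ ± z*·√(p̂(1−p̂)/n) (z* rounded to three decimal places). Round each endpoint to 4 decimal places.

The sample proportion is 247/1304 = 0.18942.
Standard error of p̂: √(0.153538/1304) = √0.000117744 = 0.010851.
For 99% confidence, z* = 2.576.
Margin = 2.576·0.010851 = 0.02795.
CI: 0.18942 ± 0.02795 = (0.1615, 0.2174).

(0.1615, 0.2174)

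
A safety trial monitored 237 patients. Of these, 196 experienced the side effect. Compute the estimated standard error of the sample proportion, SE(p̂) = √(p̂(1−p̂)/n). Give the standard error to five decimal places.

SE = 0.02457

Sample proportion p̂ = 196/237 = 0.82700.
p̂(1−p̂) = 0.143071.
SE = √(0.143071/237) = 0.02457.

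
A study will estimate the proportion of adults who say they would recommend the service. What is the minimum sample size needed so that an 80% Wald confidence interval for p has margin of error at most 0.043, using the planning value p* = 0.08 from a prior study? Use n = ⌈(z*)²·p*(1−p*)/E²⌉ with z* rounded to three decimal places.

n = 66

z* = 1.282 at the 80% level.
p*(1−p*) = 0.0736.
(z*)²·p*(1−p*)/E² = 1.643524·0.0736/0.001849 = 65.421.
⌈65.421⌉ = 66.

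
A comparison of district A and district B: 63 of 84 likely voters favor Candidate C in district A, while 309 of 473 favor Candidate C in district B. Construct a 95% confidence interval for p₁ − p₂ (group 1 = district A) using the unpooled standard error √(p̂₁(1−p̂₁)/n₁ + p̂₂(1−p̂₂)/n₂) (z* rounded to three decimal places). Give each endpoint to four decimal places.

(-0.0053, 0.1988)

p̂₁ = 0.75000, p̂₂ = 0.65328, so the observed difference is 0.09672.
Unpooled SE = √(p̂₁(1−p̂₁)/n₁ + p̂₂(1−p̂₂)/n₂) = √(0.002232143 + 0.000478871) = 0.052067.
z* = 1.960 at the 95% level. Margin of error = 0.10205.
Interval: 0.09672 ± 0.10205 → (-0.0053, 0.1988).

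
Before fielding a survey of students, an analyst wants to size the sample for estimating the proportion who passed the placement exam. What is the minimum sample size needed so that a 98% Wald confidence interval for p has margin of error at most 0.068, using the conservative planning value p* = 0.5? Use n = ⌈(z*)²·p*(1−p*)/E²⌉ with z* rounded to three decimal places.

The 98% critical value is z* = 2.326.
p*(1−p*) = 0.2500.
Required n before rounding: 5.410276 × 0.2500 / 0.068² = 292.511.
Rounding up, n = 293.

n = 293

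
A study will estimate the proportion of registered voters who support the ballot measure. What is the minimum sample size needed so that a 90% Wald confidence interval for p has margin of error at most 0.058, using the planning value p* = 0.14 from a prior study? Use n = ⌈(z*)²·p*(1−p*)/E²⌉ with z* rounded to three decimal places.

The 90% critical value is z* = 1.645.
p*(1−p*) = 0.14·0.86 = 0.1204.
Required n before rounding: 2.706025 × 0.1204 / 0.058² = 96.851.
⌈96.851⌉ = 97.

n = 97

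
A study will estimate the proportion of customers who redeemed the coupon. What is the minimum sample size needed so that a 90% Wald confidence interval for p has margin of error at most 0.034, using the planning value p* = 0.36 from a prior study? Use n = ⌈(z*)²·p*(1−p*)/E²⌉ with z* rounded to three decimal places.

The 90% critical value is z* = 1.645.
p*(1−p*) = 0.36·0.64 = 0.2304.
Required n before rounding: 2.706025 × 0.2304 / 0.034² = 539.332.
Rounding up, n = 540.

n = 540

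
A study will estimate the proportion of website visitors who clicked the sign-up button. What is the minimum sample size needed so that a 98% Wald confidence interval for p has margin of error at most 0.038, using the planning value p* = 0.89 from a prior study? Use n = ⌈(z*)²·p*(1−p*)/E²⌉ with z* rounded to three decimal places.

n = 367

The 98% critical value is z* = 2.326.
p*(1−p*) = 0.89·0.11 = 0.0979.
(z*)²·p*(1−p*)/E² = 5.410276·0.0979/0.001444 = 366.805.
⌈366.805⌉ = 367.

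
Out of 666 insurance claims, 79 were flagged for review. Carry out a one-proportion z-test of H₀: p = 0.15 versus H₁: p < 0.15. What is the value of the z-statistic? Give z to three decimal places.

With x = 79 successes in n = 666, p̂ = 0.11862.
Null standard error: √(0.15·0.85/666) = √0.000191441 = 0.013836.
Test statistic: z = -0.03138/0.013836 = -2.268.

z = -2.268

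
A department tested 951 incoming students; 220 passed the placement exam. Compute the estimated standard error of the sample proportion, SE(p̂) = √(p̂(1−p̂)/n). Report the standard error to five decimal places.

SE = 0.01367

The sample proportion is 220/951 = 0.23134.
p̂(1−p̂) = 0.23134·0.76866 = 0.177822.
SE = √(0.177822/951) = 0.01367.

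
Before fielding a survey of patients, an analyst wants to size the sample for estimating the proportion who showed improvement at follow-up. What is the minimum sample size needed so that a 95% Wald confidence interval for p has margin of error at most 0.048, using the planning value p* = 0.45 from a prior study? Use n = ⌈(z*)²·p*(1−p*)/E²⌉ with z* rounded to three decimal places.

n = 413

For 95% confidence, z* = 1.960.
p*(1−p*) = 0.45·0.55 = 0.2475.
Required n before rounding: 3.841600 × 0.2475 / 0.048² = 412.672.
Rounding up, n = 413.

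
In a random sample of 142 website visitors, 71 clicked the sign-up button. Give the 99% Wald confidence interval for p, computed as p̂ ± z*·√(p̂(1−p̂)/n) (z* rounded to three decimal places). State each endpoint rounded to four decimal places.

(0.3919, 0.6081)

The sample proportion is 71/142 = 0.50000.
Standard error of p̂: √(0.250000/142) = √0.001760563 = 0.041959.
For 99% confidence, z* = 2.576.
Margin of error: 2.576 × 0.041959 = 0.10809.
CI: 0.50000 ± 0.10809 = (0.3919, 0.6081).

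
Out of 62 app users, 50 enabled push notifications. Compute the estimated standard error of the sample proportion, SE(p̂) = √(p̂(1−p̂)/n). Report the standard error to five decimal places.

SE = 0.05018

With x = 50 successes in n = 62, p̂ = 0.80645.
p̂(1−p̂) = 0.156088.
SE = √(0.156088/62) = √0.002517548 = 0.05018.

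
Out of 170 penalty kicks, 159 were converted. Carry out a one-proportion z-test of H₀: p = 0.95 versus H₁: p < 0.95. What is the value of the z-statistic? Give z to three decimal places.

z = -0.880

Sample proportion p̂ = 159/170 = 0.93529.
Null standard error: √(0.95·0.05/170) = √0.000279412 = 0.016716.
Test statistic: z = -0.01471/0.016716 = -0.880.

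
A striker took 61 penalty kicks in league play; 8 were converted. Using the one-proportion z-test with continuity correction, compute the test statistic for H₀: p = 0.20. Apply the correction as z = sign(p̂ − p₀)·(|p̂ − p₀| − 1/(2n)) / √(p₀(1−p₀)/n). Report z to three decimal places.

z = -1.184

p̂ = 8/61 = 0.13115. p̂ − p₀ = -0.068852.
Continuity correction 1/(2n) = 1/122 = 0.008197.
Corrected numerator: |-0.068852| − 0.008197 = 0.060655.
Under H₀, SE = √(p₀(1−p₀)/n) = √(0.20·0.80/61) = √0.002622951 = 0.051215.
z = (−)0.060655/0.051215 = -1.184.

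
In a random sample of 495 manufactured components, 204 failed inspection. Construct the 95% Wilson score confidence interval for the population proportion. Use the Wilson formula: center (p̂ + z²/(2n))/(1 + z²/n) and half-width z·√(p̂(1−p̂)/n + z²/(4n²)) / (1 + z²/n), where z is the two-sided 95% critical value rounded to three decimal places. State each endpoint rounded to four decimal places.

(0.3696, 0.4560)

Here p̂ = 204/495 = 0.41212 and z = 1.960 (z² = 3.841600).
1 + z²/n = 1.007761.
Adjusted center: (0.41212 + z²/(2n))/1.007761 = 0.41280.
Radicand: p̂(1−p̂)/n + z²/(4n²) = 0.000489449 + 0.000003920 = 0.000493369.
Half-width = z·√(radicand)/denom = 1.960·0.022212/1.007761 = 0.04320.
So the interval runs from 0.3696 to 0.4560.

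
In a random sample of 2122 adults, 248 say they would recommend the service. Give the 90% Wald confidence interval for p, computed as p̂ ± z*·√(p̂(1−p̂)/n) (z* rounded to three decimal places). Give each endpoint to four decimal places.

With x = 248 successes in n = 2122, p̂ = 0.11687.
SE = √(p̂(1−p̂)/n) = √(0.103212/2122) = 0.006974.
The 90% critical value is z* = 1.645.
Margin = 1.645·0.006974 = 0.01147.
Interval: 0.11687 ± 0.01147 → (0.1054, 0.1283).

(0.1054, 0.1283)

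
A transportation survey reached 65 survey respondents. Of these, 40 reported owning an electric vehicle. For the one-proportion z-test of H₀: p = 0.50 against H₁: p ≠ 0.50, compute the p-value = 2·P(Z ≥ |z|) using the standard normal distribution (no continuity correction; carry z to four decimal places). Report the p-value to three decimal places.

p-value = 0.063

With x = 40 successes in n = 65, p̂ = 0.61538.
SE₀ = √(0.50·0.50/65) = 0.062017.
Test statistic (full precision, shown to 4 dp): z = (40/65 − 0.50)/SE₀ ≈ 1.8605.
From the standard normal, 2·P(Z ≥ |z|) = 0.063.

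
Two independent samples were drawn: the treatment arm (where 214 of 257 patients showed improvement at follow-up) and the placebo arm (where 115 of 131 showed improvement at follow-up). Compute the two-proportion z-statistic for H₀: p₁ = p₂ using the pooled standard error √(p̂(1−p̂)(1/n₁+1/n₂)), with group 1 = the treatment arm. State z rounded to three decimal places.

z = -1.172

p̂₁ = 214/257 = 0.83268, p̂₂ = 115/131 = 0.87786.
Pooling: p̂ = 329/388 = 0.84794.
SE = √[p̂(1−p̂)(1/n₁+1/n₂)] = √[0.84794·0.15206·(1/257+1/131)] ≈ 0.038548.
z = (p̂₁ − p̂₂)/SE = (0.83268 − 0.87786)/0.038548 = -0.04518/0.038548 = -1.172.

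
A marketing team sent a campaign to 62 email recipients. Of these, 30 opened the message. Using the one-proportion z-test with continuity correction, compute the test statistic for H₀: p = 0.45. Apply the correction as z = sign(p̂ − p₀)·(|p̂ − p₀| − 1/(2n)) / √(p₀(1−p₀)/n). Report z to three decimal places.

z = 0.408

The sample proportion is 30/62 = 0.48387. p̂ − p₀ = 0.033871.
Continuity correction 1/(2n) = 1/124 = 0.008065.
Corrected numerator: |0.033871| − 0.008065 = 0.025806.
Null standard error: √(0.45·0.55/62) = √0.003991935 = 0.063182.
z = (+)0.025806/0.063182 = 0.408.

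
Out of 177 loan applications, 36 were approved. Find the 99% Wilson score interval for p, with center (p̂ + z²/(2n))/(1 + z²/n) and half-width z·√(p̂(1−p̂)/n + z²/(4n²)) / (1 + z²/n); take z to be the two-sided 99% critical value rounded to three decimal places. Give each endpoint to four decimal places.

(0.1368, 0.2914)

p̂ = 36/177 = 0.20339; z = 2.576, so z² = 6.635776.
Denominator 1 + z²/n = 1 + 6.635776/177 = 1.037490.
Center = (0.20339 + 0.018745)/1.037490 = 0.21411.
Radicand: p̂(1−p̂)/n + z²/(4n²) = 0.000915381 + 0.000052952 = 0.000968333.
Half-width = z·√(radicand)/denom = 2.576·0.031118/1.037490 = 0.07726.
So the interval runs from 0.1368 to 0.2914.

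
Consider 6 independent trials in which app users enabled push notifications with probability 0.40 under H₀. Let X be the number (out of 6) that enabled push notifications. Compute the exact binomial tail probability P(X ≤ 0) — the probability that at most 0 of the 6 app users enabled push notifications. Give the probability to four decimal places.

P = 0.0467

X ~ Binomial(n=6, p=0.40).
P(X ≤ 0) = C(6,0)·0.40^0·0.60^6.
= 0.046656 = 0.0467.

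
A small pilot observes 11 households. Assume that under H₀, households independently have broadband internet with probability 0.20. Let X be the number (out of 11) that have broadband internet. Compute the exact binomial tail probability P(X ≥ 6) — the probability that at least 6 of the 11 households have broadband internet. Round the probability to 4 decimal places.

X is binomial with n = 11 and p = 0.20.
P(X ≥ 6) = Σ_{j=6}^{11} C(11,j)·0.20^j·0.80^{11−j}.
= 0.009689 + 0.001730 + 0.000216 + 0.000018 + 0.000001 + 0.000000 = 0.0117.

P = 0.0117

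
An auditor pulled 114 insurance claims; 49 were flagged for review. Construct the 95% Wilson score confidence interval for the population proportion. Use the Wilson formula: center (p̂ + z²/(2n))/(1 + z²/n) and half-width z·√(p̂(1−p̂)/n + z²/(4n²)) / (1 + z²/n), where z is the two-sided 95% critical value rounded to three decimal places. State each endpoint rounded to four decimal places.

(0.3427, 0.5215)

p̂ = 49/114 = 0.42982; z = 1.960, so z² = 3.841600.
Denominator 1 + z²/n = 1 + 3.841600/114 = 1.033698.
Center = (0.42982 + 0.016849)/1.033698 = 0.43211.
Radicand: p̂(1−p̂)/n + z²/(4n²) = 0.002149784 + 0.000073900 = 0.002223684.
Half-width = z·√(radicand)/denom = 1.960·0.047156/1.033698 = 0.08941.
So the interval runs from 0.3427 to 0.5215.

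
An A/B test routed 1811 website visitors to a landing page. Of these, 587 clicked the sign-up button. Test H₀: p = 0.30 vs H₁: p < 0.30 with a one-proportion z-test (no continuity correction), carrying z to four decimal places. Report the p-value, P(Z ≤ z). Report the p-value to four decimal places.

The sample proportion is 587/1811 = 0.32413.
Under H₀, SE = √(p₀(1−p₀)/n) = √(0.30·0.70/1811) = √0.000115958 = 0.010768.
Test statistic (full precision, shown to 4 dp): z = (587/1811 − 0.30)/SE₀ ≈ 2.2408.
From the standard normal, P(Z ≤ z) = 0.9875.

p-value = 0.9875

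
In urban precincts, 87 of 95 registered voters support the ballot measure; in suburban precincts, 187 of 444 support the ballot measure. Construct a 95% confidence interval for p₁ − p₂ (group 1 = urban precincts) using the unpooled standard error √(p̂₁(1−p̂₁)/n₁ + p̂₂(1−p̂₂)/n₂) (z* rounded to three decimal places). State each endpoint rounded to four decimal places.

p̂₁ = 0.91579, p̂₂ = 0.42117, so the observed difference is 0.49462.
SE = √(0.000811780 + 0.000549068) = √0.001360848 = 0.036890.
The 95% critical value is z* = 1.960. Margin of error = 0.07230.
So the interval runs from 0.4223 to 0.5669.

(0.4223, 0.5669)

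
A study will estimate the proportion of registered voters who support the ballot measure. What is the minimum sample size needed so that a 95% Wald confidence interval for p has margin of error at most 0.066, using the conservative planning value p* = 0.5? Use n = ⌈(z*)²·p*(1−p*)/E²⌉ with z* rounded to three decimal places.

z* = 1.960 at the 95% level.
p*(1−p*) = 0.50·0.50 = 0.2500.
(z*)²·p*(1−p*)/E² = 3.841600·0.2500/0.004356 = 220.478.
Rounding up, n = 221.

n = 221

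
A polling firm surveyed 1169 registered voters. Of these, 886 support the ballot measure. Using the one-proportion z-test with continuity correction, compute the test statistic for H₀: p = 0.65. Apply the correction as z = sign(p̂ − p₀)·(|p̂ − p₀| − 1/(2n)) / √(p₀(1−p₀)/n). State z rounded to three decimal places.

Sample proportion p̂ = 886/1169 = 0.75791. p̂ − p₀ = 0.107913.
1/(2n) = 0.000428.
Corrected numerator: |0.107913| − 0.000428 = 0.107485.
Null standard error: √(0.65·0.35/1169) = √0.000194611 = 0.013950.
z = +0.107485/0.013950 = 7.705.

z = 7.705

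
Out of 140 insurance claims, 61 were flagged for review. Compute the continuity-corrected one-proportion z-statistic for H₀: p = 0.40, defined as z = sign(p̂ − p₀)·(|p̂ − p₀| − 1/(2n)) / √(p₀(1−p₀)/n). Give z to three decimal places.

z = 0.776

With x = 61 successes in n = 140, p̂ = 0.43571. p̂ − p₀ = 0.035714.
1/(2n) = 0.003571.
Corrected numerator: |0.035714| − 0.003571 = 0.032143.
Under H₀, SE = √(p₀(1−p₀)/n) = √(0.40·0.60/140) = √0.001714286 = 0.041404.
z = (+)0.032143/0.041404 = 0.776.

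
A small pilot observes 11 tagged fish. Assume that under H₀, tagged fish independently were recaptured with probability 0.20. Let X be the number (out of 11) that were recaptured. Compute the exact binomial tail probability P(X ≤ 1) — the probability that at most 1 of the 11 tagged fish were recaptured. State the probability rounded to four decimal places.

X ~ Binomial(n=11, p=0.20).
P(X ≤ 1) = C(11,0)·0.20^0·0.80^11 + C(11,1)·0.20^1·0.80^10.
= 0.085899 + 0.236223 = 0.3221.

P = 0.3221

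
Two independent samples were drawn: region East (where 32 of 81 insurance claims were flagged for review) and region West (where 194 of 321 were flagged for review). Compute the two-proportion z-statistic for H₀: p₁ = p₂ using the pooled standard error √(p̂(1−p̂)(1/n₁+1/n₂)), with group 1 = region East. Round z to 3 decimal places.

z = -3.393

Sample proportions: p̂₁ = 32/81 = 0.39506 and p̂₂ = 194/321 = 0.60436.
Pooling: p̂ = 226/402 = 0.56219.
Pooled SE = √[0.2461325·0.01546094] ≈ 0.061688.
z = (p̂₁ − p̂₂)/SE = (0.39506 − 0.60436)/0.061688 = -0.20930/0.061688 = -3.393.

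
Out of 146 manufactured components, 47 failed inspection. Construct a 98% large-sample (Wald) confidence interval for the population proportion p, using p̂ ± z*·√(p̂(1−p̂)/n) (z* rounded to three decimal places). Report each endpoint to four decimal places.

(0.2320, 0.4119)

With x = 47 successes in n = 146, p̂ = 0.32192.
SE(p̂) = √(0.32192·0.67808/146) = 0.038667.
The 98% critical value is z* = 2.326.
Margin of error: 2.326 × 0.038667 = 0.08994.
Interval: 0.32192 ± 0.08994 → (0.2320, 0.4119).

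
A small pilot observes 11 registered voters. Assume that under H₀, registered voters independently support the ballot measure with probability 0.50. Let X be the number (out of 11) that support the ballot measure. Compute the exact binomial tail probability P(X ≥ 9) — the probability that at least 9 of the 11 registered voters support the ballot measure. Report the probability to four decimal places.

P = 0.0327

X ~ Binomial(n=11, p=0.50).
P(X ≥ 9) = C(11,9)·0.50^9·0.50^2 + C(11,10)·0.50^10·0.50^1 + C(11,11)·0.50^11·0.50^0.
= 0.026855 + 0.005371 + 0.000488 = 0.0327.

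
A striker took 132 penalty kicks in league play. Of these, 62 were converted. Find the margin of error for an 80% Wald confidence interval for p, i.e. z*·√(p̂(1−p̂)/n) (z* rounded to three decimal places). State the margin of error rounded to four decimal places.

ME = 0.0557

The sample proportion is 62/132 = 0.46970.
SE(p̂) = √(0.46970·0.53030/132) = 0.043439.
For 80% confidence, z* = 1.282.
Margin of error = z*·SE = 1.282 × 0.043439 = 0.0557.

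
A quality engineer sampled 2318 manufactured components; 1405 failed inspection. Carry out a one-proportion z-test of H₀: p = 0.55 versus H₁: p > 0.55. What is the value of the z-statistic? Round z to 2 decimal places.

Sample proportion p̂ = 1405/2318 = 0.60613.
SE₀ = √(0.55·0.45/2318) = 0.010333.
z = (0.60613 − 0.55)/0.010333 = 0.05613/0.010333 = 5.43.

z = 5.43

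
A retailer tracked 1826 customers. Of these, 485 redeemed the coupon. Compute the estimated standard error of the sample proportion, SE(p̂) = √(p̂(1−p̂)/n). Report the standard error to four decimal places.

SE = 0.0103

The sample proportion is 485/1826 = 0.26561.
p̂(1−p̂) = 0.195061.
SE = √(0.195061/1826) = √0.000106824 = 0.0103.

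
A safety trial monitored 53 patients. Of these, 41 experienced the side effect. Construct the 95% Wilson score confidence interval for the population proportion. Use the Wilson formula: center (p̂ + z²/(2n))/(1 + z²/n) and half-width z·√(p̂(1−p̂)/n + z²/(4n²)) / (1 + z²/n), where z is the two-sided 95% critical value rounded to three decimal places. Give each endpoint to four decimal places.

(0.6447, 0.8655)

p̂ = 41/53 = 0.77358; z = 1.960, so z² = 3.841600.
Denominator 1 + z²/n = 1 + 3.841600/53 = 1.072483.
Center = (0.77358 + 0.036242)/1.072483 = 0.75509.
Radicand: p̂(1−p̂)/n + z²/(4n²) = 0.003304741 + 0.000341901 = 0.003646642.
Half-width = z·√(radicand)/denom = 1.960·0.060387/1.072483 = 0.11036.
So the interval runs from 0.6447 to 0.8655.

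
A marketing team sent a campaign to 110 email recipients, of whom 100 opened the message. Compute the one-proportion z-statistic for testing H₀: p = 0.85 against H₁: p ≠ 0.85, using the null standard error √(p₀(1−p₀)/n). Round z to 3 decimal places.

The sample proportion is 100/110 = 0.90909.
Null standard error: √(0.85·0.15/110) = √0.001159091 = 0.034045.
z = (0.90909 − 0.85)/0.034045 = 0.05909/0.034045 = 1.736.

z = 1.736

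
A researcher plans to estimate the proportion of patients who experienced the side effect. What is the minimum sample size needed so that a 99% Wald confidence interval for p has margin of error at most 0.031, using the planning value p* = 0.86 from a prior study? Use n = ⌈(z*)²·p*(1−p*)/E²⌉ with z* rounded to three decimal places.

n = 832

For 99% confidence, z* = 2.576.
p*(1−p*) = 0.86·0.14 = 0.1204.
Required n before rounding: 6.635776 × 0.1204 / 0.031² = 831.371.
Rounding up, n = 832.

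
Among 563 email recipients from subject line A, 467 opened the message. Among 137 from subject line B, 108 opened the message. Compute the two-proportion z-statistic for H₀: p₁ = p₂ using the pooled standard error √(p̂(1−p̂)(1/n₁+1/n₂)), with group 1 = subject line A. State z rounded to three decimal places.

p̂₁ = 467/563 = 0.82948, p̂₂ = 108/137 = 0.78832.
Pooled p̂ = (467+108)/(563+137) = 575/700 = 0.82143.
Pooled SE = √[0.1466837·0.00907547] ≈ 0.036486.
z = 0.04116/0.036486 = 1.128.

z = 1.128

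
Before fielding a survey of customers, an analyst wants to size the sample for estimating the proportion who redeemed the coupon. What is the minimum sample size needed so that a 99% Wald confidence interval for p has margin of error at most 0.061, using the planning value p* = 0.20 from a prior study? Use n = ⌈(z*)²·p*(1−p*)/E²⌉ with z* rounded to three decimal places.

n = 286

z* = 2.576 at the 99% level.
p*(1−p*) = 0.1600.
Required n before rounding: 6.635776 × 0.1600 / 0.061² = 285.333.
Rounding up, n = 286.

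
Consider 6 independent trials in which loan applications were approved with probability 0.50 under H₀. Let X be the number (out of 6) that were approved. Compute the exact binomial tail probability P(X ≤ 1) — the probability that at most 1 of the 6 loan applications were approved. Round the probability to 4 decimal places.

P = 0.1094

X ~ Binomial(n=6, p=0.50).
P(X ≤ 1) = C(6,0)·0.50^0·0.50^6 + C(6,1)·0.50^1·0.50^5.
= 0.015625 + 0.093750 = 0.1094.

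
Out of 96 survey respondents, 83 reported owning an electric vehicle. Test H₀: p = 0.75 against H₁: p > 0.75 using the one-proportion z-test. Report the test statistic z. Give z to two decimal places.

With x = 83 successes in n = 96, p̂ = 0.86458.
Null standard error: √(0.75·0.25/96) = √0.001953125 = 0.044194.
z = (0.86458 − 0.75)/0.044194 = 0.11458/0.044194 = 2.59.

z = 2.59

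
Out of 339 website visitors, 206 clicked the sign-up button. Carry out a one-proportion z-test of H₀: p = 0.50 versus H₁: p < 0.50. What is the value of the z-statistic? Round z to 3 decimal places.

z = 3.965

p̂ = 206/339 = 0.60767.
SE₀ = √(0.50·0.50/339) = 0.027156.
z = (0.60767 − 0.50)/0.027156 = 0.10767/0.027156 = 3.965.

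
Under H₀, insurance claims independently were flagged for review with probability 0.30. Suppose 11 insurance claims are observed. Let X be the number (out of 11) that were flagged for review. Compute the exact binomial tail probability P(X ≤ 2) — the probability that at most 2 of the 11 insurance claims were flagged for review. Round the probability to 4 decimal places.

P = 0.3127

X ~ Binomial(n=11, p=0.30).
P(X ≤ 2) = C(11,0)·0.30^0·0.70^11 + C(11,1)·0.30^1·0.70^10 + C(11,2)·0.30^2·0.70^9.
= 0.019773 + 0.093217 + 0.199750 = 0.3127.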